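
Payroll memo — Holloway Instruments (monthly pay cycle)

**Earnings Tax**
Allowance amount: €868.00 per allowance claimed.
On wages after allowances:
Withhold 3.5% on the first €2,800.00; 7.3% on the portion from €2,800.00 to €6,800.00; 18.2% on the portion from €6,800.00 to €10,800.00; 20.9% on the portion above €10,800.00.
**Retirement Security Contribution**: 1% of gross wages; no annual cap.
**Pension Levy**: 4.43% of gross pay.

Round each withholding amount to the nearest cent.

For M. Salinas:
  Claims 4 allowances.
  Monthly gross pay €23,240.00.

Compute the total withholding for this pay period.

€4,254.24

Earnings Tax: taxable = €23,240.00 − 4×€868.00 = €19,768.00
  €1,118.00 + 20.9% × (€19,768.00 − €10,800.00) = €1,118.00 + 20.9% × €8,968.00 = €2,992.31
Retirement Security Contribution: 1% × €23,240.00 = €232.40
Pension Levy: 4.43% × €23,240.00 = €1,029.53
Total: €2,992.31 + €232.40 + €1,029.53 = €4,254.24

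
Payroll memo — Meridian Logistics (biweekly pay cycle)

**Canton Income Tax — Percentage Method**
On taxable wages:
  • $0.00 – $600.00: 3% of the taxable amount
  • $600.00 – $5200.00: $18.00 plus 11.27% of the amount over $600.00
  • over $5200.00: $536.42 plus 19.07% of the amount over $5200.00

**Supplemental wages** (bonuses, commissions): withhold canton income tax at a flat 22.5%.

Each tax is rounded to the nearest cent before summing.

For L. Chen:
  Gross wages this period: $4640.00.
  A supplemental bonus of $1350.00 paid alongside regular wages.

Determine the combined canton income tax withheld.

Canton Income Tax: taxable = $4640.00
  $18.00 + 11.27% × ($4640.00 − $600.00) = $18.00 + 11.27% × $4040.00 = $473.31
Supplemental (22.5% flat on bonus): 22.5% × $1350.00 = $303.75
Total canton income tax: $473.31 + $303.75 = $777.06

$777.06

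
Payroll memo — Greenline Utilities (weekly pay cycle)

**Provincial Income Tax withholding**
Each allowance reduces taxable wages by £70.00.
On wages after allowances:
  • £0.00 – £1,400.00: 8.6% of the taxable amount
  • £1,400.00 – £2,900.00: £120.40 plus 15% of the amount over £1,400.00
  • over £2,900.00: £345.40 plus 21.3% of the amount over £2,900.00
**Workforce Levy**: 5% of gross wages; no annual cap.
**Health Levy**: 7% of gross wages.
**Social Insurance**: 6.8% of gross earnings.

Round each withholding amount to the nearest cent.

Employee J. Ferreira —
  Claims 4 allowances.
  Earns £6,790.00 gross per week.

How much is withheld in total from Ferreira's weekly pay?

Provincial Income Tax: taxable = £6,790.00 − 4×£70.00 = £6,510.00
  £345.40 + 21.3% × (£6,510.00 − £2,900.00) = £345.40 + 21.3% × £3,610.00 = £1,114.33
Workforce Levy: 5% × £6,790.00 = £339.50
Health Levy: 7% × £6,790.00 = £475.30
Social Insurance: 6.8% × £6,790.00 = £461.72
Total: £1,114.33 + £339.50 + £475.30 + £461.72 = £2,390.85

£2,390.85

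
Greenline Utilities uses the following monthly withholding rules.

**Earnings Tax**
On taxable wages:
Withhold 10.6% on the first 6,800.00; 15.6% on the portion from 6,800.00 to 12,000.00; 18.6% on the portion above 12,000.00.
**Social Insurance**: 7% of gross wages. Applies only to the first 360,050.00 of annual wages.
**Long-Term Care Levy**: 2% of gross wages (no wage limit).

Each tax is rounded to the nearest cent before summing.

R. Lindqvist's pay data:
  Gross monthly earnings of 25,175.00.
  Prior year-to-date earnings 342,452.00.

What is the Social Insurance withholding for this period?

Social Insurance: cap 360,050.00 − YTD 342,452.00 = 17,598.00 subject; 7% × 17,598.00 = 1,231.86

1,231.86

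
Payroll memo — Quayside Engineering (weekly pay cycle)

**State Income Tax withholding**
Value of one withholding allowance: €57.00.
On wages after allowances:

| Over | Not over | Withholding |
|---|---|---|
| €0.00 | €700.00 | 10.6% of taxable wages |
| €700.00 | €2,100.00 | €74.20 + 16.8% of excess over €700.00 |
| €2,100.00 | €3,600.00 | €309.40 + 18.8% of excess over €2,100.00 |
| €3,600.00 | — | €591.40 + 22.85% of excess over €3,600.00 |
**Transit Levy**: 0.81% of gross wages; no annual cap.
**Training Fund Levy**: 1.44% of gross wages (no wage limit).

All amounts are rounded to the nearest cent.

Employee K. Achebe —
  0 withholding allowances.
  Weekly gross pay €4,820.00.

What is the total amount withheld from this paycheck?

€978.62

State Income Tax: taxable = €4,820.00
  €591.40 + 22.85% × (€4,820.00 − €3,600.00) = €591.40 + 22.85% × €1,220.00 = €870.17
Transit Levy: 0.81% × €4,820.00 = €39.04
Training Fund Levy: 1.44% × €4,820.00 = €69.41
Total: €870.17 + €39.04 + €69.41 = €978.62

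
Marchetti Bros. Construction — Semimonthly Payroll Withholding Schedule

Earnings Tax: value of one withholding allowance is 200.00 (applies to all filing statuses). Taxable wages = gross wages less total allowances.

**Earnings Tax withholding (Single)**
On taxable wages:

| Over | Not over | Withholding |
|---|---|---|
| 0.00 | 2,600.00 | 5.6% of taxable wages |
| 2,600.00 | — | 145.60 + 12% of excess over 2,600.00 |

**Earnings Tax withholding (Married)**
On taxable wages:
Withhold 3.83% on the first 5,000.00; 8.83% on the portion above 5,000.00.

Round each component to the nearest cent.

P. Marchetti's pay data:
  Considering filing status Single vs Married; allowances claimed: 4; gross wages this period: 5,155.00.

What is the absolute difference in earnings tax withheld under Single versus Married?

189.40

Earnings Tax (Single): taxable = 5,155.00 − 4×200.00 = 4,355.00
  145.60 + 12% × (4,355.00 − 2,600.00) = 145.60 + 12% × 1,755.00 = 356.20
Earnings Tax (Married): taxable = 5,155.00 − 4×200.00 = 4,355.00
  3.83% × 4,355.00 = 166.80
Difference: |356.20 − 166.80| = 189.40 (higher under Single)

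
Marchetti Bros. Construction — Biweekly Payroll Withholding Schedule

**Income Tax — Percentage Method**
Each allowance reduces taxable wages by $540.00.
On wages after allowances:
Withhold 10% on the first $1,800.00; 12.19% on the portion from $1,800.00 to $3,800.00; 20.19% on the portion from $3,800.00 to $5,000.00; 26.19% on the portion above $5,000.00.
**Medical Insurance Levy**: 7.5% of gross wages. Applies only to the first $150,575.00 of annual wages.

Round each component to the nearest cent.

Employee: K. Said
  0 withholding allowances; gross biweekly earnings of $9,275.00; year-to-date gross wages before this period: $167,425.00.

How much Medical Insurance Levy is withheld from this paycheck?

Medical Insurance Levy: YTD $167,425.00 ≥ cap $150,575.00 → $0.00

$0.00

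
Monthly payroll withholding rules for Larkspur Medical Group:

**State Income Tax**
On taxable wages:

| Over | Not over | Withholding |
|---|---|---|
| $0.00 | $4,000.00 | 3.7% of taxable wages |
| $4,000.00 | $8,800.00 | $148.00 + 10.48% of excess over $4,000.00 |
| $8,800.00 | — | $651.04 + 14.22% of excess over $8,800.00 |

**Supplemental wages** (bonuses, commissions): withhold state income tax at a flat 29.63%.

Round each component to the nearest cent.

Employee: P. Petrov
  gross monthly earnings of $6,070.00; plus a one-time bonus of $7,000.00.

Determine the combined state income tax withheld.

$2,439.04

State Income Tax: taxable = $6,070.00
  $148.00 + 10.48% × ($6,070.00 − $4,000.00) = $148.00 + 10.48% × $2,070.00 = $364.94
Supplemental (29.63% flat on bonus): 29.63% × $7,000.00 = $2,074.10
Total state income tax: $364.94 + $2,074.10 = $2,439.04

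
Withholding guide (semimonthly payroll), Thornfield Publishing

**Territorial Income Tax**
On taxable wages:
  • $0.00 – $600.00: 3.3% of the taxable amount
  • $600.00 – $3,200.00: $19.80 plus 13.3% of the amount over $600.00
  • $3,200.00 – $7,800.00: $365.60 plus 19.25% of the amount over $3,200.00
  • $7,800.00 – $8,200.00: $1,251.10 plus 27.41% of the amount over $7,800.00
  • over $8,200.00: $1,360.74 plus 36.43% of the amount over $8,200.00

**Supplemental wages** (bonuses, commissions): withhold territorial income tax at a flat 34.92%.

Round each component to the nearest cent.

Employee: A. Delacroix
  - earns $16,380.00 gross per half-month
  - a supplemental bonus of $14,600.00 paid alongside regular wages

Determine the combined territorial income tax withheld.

Territorial Income Tax: taxable = $16,380.00
  $1,360.74 + 36.43% × ($16,380.00 − $8,200.00) = $1,360.74 + 36.43% × $8,180.00 = $4,340.71
Supplemental (34.92% flat on bonus): 34.92% × $14,600.00 = $5,098.32
Total territorial income tax: $4,340.71 + $5,098.32 = $9,439.03

$9,439.03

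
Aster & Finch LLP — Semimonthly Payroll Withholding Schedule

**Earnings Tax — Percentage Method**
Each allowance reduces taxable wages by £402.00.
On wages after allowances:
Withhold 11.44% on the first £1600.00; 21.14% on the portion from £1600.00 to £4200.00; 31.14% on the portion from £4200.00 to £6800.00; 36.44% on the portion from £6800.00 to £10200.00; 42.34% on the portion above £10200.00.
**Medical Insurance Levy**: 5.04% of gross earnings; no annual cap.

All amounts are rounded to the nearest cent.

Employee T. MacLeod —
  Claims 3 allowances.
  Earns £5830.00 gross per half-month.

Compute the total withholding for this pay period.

£1158.54

Earnings Tax: taxable = £5830.00 − 3×£402.00 = £4624.00
  £732.68 + 31.14% × (£4624.00 − £4200.00) = £732.68 + 31.14% × £424.00 = £864.71
Medical Insurance Levy: 5.04% × £5830.00 = £293.83
Total: £864.71 + £293.83 = £1158.54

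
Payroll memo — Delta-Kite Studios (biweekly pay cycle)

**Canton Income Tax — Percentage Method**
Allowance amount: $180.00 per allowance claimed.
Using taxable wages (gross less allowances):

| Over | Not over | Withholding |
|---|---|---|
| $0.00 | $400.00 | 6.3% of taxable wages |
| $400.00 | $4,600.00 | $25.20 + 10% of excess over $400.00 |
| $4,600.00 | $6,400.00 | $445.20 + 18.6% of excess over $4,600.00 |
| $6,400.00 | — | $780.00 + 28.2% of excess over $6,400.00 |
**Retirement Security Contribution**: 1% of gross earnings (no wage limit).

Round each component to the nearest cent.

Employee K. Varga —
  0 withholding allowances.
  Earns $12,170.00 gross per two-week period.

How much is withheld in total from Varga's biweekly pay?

$2,528.84

Canton Income Tax: taxable = $12,170.00
  $780.00 + 28.2% × ($12,170.00 − $6,400.00) = $780.00 + 28.2% × $5,770.00 = $2,407.14
Retirement Security Contribution: 1% × $12,170.00 = $121.70
Total: $2,407.14 + $121.70 = $2,528.84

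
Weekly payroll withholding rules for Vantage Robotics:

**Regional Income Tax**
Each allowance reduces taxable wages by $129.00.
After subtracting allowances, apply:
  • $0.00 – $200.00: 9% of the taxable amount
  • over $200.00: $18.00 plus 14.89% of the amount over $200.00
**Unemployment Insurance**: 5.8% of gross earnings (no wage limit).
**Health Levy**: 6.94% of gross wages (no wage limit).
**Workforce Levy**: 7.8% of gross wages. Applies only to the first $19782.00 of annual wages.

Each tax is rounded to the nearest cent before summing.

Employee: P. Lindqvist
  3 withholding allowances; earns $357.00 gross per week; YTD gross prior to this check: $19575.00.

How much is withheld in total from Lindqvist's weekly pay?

$61.64

Regional Income Tax: taxable = $357.00 − 3×$129.00 = $-30.00
  Taxable ≤ 0 → $0.00
Unemployment Insurance: 5.8% × $357.00 = $20.71
Health Levy: 6.94% × $357.00 = $24.78
Workforce Levy: cap $19782.00 − YTD $19575.00 = $207.00 subject; 7.8% × $207.00 = $16.15
Total: $0.00 + $20.71 + $24.78 + $16.15 = $61.64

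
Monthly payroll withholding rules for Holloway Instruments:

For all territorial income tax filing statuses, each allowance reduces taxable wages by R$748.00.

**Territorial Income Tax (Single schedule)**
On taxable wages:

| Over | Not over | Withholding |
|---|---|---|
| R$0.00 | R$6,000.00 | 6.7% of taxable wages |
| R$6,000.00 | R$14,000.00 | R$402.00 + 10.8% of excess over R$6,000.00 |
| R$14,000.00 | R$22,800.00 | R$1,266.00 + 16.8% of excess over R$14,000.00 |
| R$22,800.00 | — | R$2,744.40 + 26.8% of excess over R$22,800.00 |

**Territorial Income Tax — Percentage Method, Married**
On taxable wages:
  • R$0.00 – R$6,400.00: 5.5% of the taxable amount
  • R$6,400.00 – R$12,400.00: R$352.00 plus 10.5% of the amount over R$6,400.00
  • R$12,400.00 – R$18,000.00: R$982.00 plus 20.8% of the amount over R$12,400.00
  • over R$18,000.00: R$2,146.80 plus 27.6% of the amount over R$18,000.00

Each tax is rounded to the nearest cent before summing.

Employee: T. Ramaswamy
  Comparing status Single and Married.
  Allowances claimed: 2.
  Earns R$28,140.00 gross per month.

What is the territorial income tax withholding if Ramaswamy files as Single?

R$3,774.59

Territorial Income Tax (Single): taxable = R$28,140.00 − 2×R$748.00 = R$26,644.00
  R$2,744.40 + 26.8% × (R$26,644.00 − R$22,800.00) = R$2,744.40 + 26.8% × R$3,844.00 = R$3,774.59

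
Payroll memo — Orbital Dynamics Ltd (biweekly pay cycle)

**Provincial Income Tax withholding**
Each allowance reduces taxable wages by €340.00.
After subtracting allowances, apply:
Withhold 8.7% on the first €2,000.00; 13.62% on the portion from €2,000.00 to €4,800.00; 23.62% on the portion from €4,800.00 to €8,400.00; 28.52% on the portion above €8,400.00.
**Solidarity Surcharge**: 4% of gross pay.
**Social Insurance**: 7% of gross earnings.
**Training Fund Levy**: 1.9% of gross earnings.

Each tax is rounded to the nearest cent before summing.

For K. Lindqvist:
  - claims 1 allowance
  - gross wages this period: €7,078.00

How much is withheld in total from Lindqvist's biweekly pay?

Provincial Income Tax: taxable = €7,078.00 − 1×€340.00 = €6,738.00
  €555.36 + 23.62% × (€6,738.00 − €4,800.00) = €555.36 + 23.62% × €1,938.00 = €1,013.12
Solidarity Surcharge: 4% × €7,078.00 = €283.12
Social Insurance: 7% × €7,078.00 = €495.46
Training Fund Levy: 1.9% × €7,078.00 = €134.48
Total: €1,013.12 + €283.12 + €495.46 + €134.48 = €1,926.18

€1,926.18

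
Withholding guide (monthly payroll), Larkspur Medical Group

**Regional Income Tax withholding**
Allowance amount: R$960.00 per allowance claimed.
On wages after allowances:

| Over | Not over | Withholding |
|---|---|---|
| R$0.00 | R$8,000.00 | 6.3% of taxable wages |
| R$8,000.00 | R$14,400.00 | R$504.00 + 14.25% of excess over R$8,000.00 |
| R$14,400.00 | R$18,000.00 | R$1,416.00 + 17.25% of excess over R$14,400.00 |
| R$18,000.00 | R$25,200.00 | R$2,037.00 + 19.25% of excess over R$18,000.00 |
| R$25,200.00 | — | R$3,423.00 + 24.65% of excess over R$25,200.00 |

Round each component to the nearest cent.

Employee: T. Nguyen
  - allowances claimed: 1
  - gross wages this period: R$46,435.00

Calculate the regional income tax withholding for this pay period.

Regional Income Tax: taxable = R$46,435.00 − 1×R$960.00 = R$45,475.00
  R$3,423.00 + 24.65% × (R$45,475.00 − R$25,200.00) = R$3,423.00 + 24.65% × R$20,275.00 = R$8,420.79

R$8,420.79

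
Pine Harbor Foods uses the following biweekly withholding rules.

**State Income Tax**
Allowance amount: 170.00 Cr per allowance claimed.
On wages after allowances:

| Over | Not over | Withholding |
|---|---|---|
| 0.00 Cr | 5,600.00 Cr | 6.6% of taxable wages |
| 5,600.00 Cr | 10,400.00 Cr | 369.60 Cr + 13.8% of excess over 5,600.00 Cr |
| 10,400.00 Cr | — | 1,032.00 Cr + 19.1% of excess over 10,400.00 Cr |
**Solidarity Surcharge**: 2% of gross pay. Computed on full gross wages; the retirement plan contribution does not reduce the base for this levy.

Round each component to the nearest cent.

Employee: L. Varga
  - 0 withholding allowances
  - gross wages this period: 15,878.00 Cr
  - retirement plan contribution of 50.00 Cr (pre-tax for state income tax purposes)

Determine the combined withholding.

State Income Tax: taxable = 15,878.00 Cr − 50.00 Cr = 15,828.00 Cr
  1,032.00 Cr + 19.1% × (15,828.00 Cr − 10,400.00 Cr) = 1,032.00 Cr + 19.1% × 5,428.00 Cr = 2,068.75 Cr
Solidarity Surcharge: 2% × 15,878.00 Cr = 317.56 Cr
Total: 2,068.75 Cr + 317.56 Cr = 2,386.31 Cr

2,386.31 Cr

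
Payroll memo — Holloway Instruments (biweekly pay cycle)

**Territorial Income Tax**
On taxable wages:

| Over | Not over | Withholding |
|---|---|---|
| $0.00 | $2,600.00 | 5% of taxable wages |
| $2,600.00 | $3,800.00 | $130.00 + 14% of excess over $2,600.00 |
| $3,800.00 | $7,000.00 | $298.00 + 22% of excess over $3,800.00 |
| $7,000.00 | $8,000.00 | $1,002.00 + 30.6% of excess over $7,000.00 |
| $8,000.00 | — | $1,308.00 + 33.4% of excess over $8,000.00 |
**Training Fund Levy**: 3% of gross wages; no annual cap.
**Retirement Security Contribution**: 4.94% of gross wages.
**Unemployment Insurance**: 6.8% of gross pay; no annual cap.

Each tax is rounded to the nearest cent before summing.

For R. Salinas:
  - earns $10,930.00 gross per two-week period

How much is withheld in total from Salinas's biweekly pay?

Territorial Income Tax: taxable = $10,930.00
  $1,308.00 + 33.4% × ($10,930.00 − $8,000.00) = $1,308.00 + 33.4% × $2,930.00 = $2,286.62
Training Fund Levy: 3% × $10,930.00 = $327.90
Retirement Security Contribution: 4.94% × $10,930.00 = $539.94
Unemployment Insurance: 6.8% × $10,930.00 = $743.24
Total: $2,286.62 + $327.90 + $539.94 + $743.24 = $3,897.70

$3,897.70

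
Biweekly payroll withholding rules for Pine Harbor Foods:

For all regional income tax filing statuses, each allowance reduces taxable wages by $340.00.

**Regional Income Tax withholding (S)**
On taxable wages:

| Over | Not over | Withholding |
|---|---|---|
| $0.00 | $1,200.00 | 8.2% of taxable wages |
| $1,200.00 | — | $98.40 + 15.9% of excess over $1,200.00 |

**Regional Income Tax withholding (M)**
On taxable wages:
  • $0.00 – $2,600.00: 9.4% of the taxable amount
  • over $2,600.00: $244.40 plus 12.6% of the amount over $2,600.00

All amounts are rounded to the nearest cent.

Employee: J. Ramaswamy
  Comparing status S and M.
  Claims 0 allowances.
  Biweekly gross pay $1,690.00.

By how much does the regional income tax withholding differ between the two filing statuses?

Regional Income Tax (S): taxable = $1,690.00
  $98.40 + 15.9% × ($1,690.00 − $1,200.00) = $98.40 + 15.9% × $490.00 = $176.31
Regional Income Tax (M): taxable = $1,690.00
  9.4% × $1,690.00 = $158.86
Difference: |$176.31 − $158.86| = $17.45 (higher under S)

$17.45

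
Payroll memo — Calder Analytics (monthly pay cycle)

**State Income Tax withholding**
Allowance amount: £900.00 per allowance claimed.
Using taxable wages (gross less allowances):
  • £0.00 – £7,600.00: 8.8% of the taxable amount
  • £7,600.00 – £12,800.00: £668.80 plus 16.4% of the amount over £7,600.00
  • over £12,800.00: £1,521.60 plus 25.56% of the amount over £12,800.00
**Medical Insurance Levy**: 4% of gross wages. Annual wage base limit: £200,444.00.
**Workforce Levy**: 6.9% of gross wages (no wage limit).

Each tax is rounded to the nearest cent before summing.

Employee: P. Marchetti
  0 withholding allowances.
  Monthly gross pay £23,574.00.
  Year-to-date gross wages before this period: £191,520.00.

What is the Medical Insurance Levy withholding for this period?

£356.96

Medical Insurance Levy: cap £200,444.00 − YTD £191,520.00 = £8,924.00 subject; 4% × £8,924.00 = £356.96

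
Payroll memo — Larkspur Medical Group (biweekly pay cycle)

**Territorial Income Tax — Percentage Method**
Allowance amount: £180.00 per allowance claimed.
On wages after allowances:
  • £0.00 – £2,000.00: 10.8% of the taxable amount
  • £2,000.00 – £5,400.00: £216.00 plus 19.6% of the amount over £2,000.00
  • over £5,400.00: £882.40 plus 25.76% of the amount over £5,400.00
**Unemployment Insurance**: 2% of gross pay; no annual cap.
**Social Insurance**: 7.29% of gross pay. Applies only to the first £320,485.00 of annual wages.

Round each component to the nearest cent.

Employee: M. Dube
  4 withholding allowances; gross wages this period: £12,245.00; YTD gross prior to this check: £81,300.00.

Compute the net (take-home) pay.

£8,647.24

Territorial Income Tax: taxable = £12,245.00 − 4×£180.00 = £11,525.00
  £882.40 + 25.76% × (£11,525.00 − £5,400.00) = £882.40 + 25.76% × £6,125.00 = £2,460.20
Unemployment Insurance: 2% × £12,245.00 = £244.90
Social Insurance: 7.29% × £12,245.00 = £892.66
Total withheld: £2,460.20 + £244.90 + £892.66 = £3,597.76
Net pay: £12,245.00 − £3,597.76 = £8,647.24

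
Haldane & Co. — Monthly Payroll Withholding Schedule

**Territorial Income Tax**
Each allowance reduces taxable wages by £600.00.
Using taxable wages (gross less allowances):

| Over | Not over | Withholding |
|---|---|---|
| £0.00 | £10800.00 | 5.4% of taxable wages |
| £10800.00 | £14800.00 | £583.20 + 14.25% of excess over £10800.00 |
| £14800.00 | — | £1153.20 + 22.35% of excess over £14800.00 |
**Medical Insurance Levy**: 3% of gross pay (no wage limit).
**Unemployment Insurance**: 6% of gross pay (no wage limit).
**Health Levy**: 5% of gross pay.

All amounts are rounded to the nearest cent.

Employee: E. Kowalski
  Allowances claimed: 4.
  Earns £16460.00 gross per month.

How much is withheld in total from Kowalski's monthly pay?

Territorial Income Tax: taxable = £16460.00 − 4×£600.00 = £14060.00
  £583.20 + 14.25% × (£14060.00 − £10800.00) = £583.20 + 14.25% × £3260.00 = £1047.75
Medical Insurance Levy: 3% × £16460.00 = £493.80
Unemployment Insurance: 6% × £16460.00 = £987.60
Health Levy: 5% × £16460.00 = £823.00
Total: £1047.75 + £493.80 + £987.60 + £823.00 = £3352.15

£3352.15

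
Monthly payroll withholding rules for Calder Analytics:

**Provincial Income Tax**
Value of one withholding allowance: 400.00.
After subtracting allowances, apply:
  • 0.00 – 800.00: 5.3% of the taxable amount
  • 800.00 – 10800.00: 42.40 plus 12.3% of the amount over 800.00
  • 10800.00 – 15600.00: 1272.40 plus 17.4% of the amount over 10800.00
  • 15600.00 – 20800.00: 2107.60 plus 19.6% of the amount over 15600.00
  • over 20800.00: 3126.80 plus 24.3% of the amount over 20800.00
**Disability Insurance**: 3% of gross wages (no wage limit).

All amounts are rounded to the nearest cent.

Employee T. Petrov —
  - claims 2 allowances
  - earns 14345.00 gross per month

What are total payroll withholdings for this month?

Provincial Income Tax: taxable = 14345.00 − 2×400.00 = 13545.00
  1272.40 + 17.4% × (13545.00 − 10800.00) = 1272.40 + 17.4% × 2745.00 = 1750.03
Disability Insurance: 3% × 14345.00 = 430.35
Total: 1750.03 + 430.35 = 2180.38

2180.38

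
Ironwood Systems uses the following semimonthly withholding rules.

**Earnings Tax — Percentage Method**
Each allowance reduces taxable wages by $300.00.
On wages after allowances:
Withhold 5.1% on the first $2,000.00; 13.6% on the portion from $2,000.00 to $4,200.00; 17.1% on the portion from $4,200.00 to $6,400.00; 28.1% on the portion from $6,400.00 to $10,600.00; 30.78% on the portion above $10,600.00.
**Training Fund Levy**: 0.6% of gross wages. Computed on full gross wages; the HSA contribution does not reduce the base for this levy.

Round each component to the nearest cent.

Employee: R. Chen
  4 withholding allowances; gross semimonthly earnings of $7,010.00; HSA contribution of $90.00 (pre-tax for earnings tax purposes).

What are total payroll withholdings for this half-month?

Earnings Tax: taxable = $7,010.00 − $90.00 − 4×$300.00 = $5,720.00
  $401.20 + 17.1% × ($5,720.00 − $4,200.00) = $401.20 + 17.1% × $1,520.00 = $661.12
Training Fund Levy: 0.6% × $7,010.00 = $42.06
Total: $661.12 + $42.06 = $703.18

$703.18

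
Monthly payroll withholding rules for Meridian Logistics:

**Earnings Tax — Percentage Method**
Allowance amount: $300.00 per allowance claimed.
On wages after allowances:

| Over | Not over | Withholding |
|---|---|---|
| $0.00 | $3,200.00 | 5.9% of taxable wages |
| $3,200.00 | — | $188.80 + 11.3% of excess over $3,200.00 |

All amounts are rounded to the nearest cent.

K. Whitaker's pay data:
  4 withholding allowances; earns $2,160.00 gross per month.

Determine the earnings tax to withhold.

$56.64

Earnings Tax: taxable = $2,160.00 − 4×$300.00 = $960.00
  5.9% × $960.00 = $56.64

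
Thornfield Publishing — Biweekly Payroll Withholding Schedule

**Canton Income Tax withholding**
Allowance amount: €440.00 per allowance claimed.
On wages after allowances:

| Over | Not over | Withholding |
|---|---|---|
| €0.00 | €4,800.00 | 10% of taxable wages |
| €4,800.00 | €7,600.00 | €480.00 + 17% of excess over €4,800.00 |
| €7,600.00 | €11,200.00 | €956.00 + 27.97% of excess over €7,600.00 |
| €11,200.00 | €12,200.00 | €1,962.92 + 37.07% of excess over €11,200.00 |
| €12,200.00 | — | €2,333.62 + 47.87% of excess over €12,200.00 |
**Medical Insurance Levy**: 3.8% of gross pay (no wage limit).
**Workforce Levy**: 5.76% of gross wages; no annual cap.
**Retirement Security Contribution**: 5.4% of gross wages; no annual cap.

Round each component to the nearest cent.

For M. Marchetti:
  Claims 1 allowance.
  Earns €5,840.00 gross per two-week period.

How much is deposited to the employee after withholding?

Canton Income Tax: taxable = €5,840.00 − 1×€440.00 = €5,400.00
  €480.00 + 17% × (€5,400.00 − €4,800.00) = €480.00 + 17% × €600.00 = €582.00
Medical Insurance Levy: 3.8% × €5,840.00 = €221.92
Workforce Levy: 5.76% × €5,840.00 = €336.38
Retirement Security Contribution: 5.4% × €5,840.00 = €315.36
Total withheld: €582.00 + €221.92 + €336.38 + €315.36 = €1,455.66
Net pay: €5,840.00 − €1,455.66 = €4,384.34

€4,384.34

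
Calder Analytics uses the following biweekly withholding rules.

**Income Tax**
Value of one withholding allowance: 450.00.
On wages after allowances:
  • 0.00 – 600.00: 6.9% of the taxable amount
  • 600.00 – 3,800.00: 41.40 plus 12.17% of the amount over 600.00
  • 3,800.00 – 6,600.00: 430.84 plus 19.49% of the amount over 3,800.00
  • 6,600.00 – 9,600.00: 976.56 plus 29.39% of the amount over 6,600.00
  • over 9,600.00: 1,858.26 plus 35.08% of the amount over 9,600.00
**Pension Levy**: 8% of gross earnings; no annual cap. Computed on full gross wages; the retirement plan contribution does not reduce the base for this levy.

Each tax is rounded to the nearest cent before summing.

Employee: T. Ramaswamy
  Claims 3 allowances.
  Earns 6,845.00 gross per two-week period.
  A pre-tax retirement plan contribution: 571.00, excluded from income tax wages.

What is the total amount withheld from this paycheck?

Income Tax: taxable = 6,845.00 − 571.00 − 3×450.00 = 4,924.00
  430.84 + 19.49% × (4,924.00 − 3,800.00) = 430.84 + 19.49% × 1,124.00 = 649.91
Pension Levy: 8% × 6,845.00 = 547.60
Total: 649.91 + 547.60 = 1,197.51

1,197.51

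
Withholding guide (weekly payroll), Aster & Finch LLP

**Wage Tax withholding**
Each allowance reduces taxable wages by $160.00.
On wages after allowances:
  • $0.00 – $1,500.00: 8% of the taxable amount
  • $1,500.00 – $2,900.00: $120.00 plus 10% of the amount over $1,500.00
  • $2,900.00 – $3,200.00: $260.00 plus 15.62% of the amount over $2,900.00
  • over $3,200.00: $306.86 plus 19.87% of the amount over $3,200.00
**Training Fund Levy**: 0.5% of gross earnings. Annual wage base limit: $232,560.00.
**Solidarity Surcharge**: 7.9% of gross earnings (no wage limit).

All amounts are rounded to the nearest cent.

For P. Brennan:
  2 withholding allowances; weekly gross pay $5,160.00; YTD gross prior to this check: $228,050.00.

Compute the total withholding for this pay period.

$1,062.92

Wage Tax: taxable = $5,160.00 − 2×$160.00 = $4,840.00
  $306.86 + 19.87% × ($4,840.00 − $3,200.00) = $306.86 + 19.87% × $1,640.00 = $632.73
Training Fund Levy: cap $232,560.00 − YTD $228,050.00 = $4,510.00 subject; 0.5% × $4,510.00 = $22.55
Solidarity Surcharge: 7.9% × $5,160.00 = $407.64
Total: $632.73 + $22.55 + $407.64 = $1,062.92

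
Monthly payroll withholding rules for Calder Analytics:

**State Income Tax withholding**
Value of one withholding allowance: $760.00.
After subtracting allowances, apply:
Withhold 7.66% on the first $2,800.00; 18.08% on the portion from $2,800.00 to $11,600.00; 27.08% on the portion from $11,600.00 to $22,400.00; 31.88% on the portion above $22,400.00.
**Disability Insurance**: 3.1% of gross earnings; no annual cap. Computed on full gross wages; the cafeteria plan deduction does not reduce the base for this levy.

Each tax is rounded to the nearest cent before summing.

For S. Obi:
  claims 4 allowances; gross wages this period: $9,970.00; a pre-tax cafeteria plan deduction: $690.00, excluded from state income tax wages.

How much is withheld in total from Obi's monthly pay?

$1,145.50

State Income Tax: taxable = $9,970.00 − $690.00 − 4×$760.00 = $6,240.00
  $214.48 + 18.08% × ($6,240.00 − $2,800.00) = $214.48 + 18.08% × $3,440.00 = $836.43
Disability Insurance: 3.1% × $9,970.00 = $309.07
Total: $836.43 + $309.07 = $1,145.50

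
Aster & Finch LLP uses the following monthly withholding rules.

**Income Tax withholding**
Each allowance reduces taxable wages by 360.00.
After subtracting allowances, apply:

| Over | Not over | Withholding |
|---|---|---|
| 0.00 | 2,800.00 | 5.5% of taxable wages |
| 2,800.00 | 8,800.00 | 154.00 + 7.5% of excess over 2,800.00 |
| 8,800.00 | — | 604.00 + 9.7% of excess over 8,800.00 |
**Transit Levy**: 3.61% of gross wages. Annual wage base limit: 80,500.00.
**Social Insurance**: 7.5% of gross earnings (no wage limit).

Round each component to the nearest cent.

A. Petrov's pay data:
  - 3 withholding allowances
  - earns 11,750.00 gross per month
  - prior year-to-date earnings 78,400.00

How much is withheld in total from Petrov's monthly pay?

1,742.45

Income Tax: taxable = 11,750.00 − 3×360.00 = 10,670.00
  604.00 + 9.7% × (10,670.00 − 8,800.00) = 604.00 + 9.7% × 1,870.00 = 785.39
Transit Levy: cap 80,500.00 − YTD 78,400.00 = 2,100.00 subject; 3.61% × 2,100.00 = 75.81
Social Insurance: 7.5% × 11,750.00 = 881.25
Total: 785.39 + 75.81 + 881.25 = 1,742.45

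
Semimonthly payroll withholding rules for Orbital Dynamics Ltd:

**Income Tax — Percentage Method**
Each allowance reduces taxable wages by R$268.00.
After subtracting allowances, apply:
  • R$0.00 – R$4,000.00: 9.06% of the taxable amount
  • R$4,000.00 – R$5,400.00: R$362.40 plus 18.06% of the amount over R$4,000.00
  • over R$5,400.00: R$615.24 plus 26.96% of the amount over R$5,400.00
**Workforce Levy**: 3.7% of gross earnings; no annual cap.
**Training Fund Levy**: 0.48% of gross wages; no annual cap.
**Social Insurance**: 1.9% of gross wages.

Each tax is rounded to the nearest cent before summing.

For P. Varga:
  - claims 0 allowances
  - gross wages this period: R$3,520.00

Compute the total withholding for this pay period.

R$532.93

Income Tax: taxable = R$3,520.00
  9.06% × R$3,520.00 = R$318.91
Workforce Levy: 3.7% × R$3,520.00 = R$130.24
Training Fund Levy: 0.48% × R$3,520.00 = R$16.90
Social Insurance: 1.9% × R$3,520.00 = R$66.88
Total: R$318.91 + R$130.24 + R$16.90 + R$66.88 = R$532.93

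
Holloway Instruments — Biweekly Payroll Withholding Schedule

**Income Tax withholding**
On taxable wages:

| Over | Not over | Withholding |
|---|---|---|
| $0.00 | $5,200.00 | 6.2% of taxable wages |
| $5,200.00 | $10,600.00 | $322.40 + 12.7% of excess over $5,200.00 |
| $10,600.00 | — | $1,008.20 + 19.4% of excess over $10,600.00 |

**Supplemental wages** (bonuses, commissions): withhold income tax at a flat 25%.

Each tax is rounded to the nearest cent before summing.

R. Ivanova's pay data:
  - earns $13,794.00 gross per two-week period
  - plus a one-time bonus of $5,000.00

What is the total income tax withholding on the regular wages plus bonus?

Income Tax: taxable = $13,794.00
  $1,008.20 + 19.4% × ($13,794.00 − $10,600.00) = $1,008.20 + 19.4% × $3,194.00 = $1,627.84
Supplemental (25% flat on bonus): 25% × $5,000.00 = $1,250.00
Total income tax: $1,627.84 + $1,250.00 = $2,877.84

$2,877.84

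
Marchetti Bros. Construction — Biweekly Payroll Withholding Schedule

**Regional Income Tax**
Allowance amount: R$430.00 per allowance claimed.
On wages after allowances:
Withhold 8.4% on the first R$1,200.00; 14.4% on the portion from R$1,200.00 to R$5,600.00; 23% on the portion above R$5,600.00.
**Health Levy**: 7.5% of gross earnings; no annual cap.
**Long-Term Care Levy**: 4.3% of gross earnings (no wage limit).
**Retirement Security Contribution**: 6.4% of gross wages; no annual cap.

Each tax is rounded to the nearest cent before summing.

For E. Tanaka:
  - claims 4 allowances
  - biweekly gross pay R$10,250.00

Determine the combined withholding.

Regional Income Tax: taxable = R$10,250.00 − 4×R$430.00 = R$8,530.00
  R$734.40 + 23% × (R$8,530.00 − R$5,600.00) = R$734.40 + 23% × R$2,930.00 = R$1,408.30
Health Levy: 7.5% × R$10,250.00 = R$768.75
Long-Term Care Levy: 4.3% × R$10,250.00 = R$440.75
Retirement Security Contribution: 6.4% × R$10,250.00 = R$656.00
Total: R$1,408.30 + R$768.75 + R$440.75 + R$656.00 = R$3,273.80

R$3,273.80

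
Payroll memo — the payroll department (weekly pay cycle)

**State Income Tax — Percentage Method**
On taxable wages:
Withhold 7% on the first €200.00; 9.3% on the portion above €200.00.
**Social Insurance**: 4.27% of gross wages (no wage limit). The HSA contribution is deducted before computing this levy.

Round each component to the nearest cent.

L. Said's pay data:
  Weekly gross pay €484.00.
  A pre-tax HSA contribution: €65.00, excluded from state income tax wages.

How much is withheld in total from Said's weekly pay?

State Income Tax: taxable = €484.00 − €65.00 = €419.00
  €14.00 + 9.3% × (€419.00 − €200.00) = €14.00 + 9.3% × €219.00 = €34.37
Social Insurance: 4.27% × €419.00 = €17.89
Total: €34.37 + €17.89 = €52.26

€52.26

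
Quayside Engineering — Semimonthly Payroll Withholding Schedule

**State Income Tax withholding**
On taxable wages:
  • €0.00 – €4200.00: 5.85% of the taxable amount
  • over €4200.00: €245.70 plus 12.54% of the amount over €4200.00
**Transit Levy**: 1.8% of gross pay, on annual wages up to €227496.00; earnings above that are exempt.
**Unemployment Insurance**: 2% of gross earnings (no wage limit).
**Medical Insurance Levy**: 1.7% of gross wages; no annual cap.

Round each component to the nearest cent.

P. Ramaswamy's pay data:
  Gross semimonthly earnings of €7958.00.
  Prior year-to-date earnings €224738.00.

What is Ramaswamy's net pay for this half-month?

State Income Tax: taxable = €7958.00
  €245.70 + 12.54% × (€7958.00 − €4200.00) = €245.70 + 12.54% × €3758.00 = €716.95
Transit Levy: cap €227496.00 − YTD €224738.00 = €2758.00 subject; 1.8% × €2758.00 = €49.64
Unemployment Insurance: 2% × €7958.00 = €159.16
Medical Insurance Levy: 1.7% × €7958.00 = €135.29
Total withheld: €716.95 + €49.64 + €159.16 + €135.29 = €1061.04
Net pay: €7958.00 − €1061.04 = €6896.96

€6896.96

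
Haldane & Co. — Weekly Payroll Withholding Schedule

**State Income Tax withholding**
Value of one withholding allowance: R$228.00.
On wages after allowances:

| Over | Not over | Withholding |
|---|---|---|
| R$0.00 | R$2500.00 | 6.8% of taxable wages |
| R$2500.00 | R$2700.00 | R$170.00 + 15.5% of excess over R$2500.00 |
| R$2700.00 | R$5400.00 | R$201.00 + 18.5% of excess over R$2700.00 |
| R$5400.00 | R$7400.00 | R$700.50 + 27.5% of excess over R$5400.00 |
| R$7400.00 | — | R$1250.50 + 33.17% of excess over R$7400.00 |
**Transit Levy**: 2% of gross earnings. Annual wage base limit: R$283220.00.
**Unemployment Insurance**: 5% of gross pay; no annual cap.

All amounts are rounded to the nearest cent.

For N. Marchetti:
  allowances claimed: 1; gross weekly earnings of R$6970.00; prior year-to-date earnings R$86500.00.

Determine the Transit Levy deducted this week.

R$139.40

Transit Levy: 2% × R$6970.00 = R$139.40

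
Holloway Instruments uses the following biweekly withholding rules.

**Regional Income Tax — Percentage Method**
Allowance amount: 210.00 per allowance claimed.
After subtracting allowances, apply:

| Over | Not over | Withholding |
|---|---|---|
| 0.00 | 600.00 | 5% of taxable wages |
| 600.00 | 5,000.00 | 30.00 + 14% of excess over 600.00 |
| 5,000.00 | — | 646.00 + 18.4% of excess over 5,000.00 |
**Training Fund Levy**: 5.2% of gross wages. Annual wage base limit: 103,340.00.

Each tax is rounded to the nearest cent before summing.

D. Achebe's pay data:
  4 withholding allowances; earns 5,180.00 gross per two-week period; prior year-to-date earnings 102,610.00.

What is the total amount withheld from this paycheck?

Regional Income Tax: taxable = 5,180.00 − 4×210.00 = 4,340.00
  30.00 + 14% × (4,340.00 − 600.00) = 30.00 + 14% × 3,740.00 = 553.60
Training Fund Levy: cap 103,340.00 − YTD 102,610.00 = 730.00 subject; 5.2% × 730.00 = 37.96
Total: 553.60 + 37.96 = 591.56

591.56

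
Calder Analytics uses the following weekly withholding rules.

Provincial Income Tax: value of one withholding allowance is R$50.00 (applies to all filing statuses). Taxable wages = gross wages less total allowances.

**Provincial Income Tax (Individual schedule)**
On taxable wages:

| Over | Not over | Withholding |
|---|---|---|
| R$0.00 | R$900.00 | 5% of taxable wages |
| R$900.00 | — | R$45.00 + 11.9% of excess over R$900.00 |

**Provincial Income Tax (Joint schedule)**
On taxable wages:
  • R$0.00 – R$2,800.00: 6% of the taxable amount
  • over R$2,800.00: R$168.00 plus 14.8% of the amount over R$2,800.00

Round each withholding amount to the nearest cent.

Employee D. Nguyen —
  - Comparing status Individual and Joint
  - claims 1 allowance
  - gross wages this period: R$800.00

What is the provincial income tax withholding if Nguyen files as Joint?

R$45.00

Provincial Income Tax (Joint): taxable = R$800.00 − 1×R$50.00 = R$750.00
  6% × R$750.00 = R$45.00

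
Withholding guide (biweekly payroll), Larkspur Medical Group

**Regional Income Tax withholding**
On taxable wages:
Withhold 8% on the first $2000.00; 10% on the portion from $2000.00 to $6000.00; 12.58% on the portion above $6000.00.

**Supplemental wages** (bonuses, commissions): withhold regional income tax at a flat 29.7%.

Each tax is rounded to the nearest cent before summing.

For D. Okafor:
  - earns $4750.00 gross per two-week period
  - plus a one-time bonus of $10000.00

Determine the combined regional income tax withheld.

Regional Income Tax: taxable = $4750.00
  $160.00 + 10% × ($4750.00 − $2000.00) = $160.00 + 10% × $2750.00 = $435.00
Supplemental (29.7% flat on bonus): 29.7% × $10000.00 = $2970.00
Total regional income tax: $435.00 + $2970.00 = $3405.00

$3405.00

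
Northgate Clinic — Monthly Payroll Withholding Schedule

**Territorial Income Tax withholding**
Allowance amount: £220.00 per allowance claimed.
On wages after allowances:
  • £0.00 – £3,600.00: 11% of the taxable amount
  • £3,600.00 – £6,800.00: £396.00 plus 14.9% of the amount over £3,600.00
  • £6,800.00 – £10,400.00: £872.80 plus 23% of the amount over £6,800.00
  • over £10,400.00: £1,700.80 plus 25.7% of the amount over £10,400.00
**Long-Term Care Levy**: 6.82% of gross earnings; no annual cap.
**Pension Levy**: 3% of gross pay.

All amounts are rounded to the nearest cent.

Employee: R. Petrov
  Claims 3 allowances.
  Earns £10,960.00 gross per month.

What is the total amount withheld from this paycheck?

£2,754.07

Territorial Income Tax: taxable = £10,960.00 − 3×£220.00 = £10,300.00
  £872.80 + 23% × (£10,300.00 − £6,800.00) = £872.80 + 23% × £3,500.00 = £1,677.80
Long-Term Care Levy: 6.82% × £10,960.00 = £747.47
Pension Levy: 3% × £10,960.00 = £328.80
Total: £1,677.80 + £747.47 + £328.80 = £2,754.07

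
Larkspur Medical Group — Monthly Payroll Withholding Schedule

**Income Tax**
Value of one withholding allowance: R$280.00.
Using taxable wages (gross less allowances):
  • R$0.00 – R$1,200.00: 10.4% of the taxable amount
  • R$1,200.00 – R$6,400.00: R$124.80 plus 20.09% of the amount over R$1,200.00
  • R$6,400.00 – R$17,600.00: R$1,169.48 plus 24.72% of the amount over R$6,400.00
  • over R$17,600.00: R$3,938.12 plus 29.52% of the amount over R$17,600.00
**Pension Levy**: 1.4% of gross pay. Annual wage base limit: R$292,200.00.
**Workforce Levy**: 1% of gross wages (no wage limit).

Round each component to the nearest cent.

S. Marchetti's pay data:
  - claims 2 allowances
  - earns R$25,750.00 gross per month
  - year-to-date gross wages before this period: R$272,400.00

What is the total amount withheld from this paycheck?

Income Tax: taxable = R$25,750.00 − 2×R$280.00 = R$25,190.00
  R$3,938.12 + 29.52% × (R$25,190.00 − R$17,600.00) = R$3,938.12 + 29.52% × R$7,590.00 = R$6,178.69
Pension Levy: cap R$292,200.00 − YTD R$272,400.00 = R$19,800.00 subject; 1.4% × R$19,800.00 = R$277.20
Workforce Levy: 1% × R$25,750.00 = R$257.50
Total: R$6,178.69 + R$277.20 + R$257.50 = R$6,713.39

R$6,713.39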